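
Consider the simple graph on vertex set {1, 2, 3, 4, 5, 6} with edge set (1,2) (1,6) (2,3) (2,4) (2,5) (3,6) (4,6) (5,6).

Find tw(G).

2

A width-2 tree decomposition is:
Bags: B1 = {2, 3, 6}  B2 = {1, 2, 6}  B3 = {2, 5, 6}  B4 = {2, 4, 6}
Tree: B1–B2, B2–B3, B3–B4
Each bag holds 3 vertices, so the decomposition has width 2, which upper-bounds the treewidth. The edges 2–3–6–1–2 form a cycle, so G is not a tree and its treewidth is at least 2. Therefore the treewidth is 2.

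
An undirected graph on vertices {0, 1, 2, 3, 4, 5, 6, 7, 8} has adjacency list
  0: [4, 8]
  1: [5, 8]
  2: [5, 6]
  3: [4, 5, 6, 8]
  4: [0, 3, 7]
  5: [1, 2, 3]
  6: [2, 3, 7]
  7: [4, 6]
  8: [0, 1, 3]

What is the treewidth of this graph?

A width-3 tree decomposition is:
Bags: B1 = {1, 2, 5, 8}  B2 = {2, 3, 5, 8}  B3 = {2, 3, 6, 8}  B4 = {0, 3, 6, 8}  B5 = {0, 3, 4, 6}  B6 = {0, 4, 6, 7}
Tree: B1–B2, B2–B3, B3–B4, B4–B5, B5–B6
Each bag holds 4 vertices, so the decomposition has width 3, which upper-bounds the treewidth. For the lower bound: the 4 vertex sets {1,2,5}, {8}, {3}, {0,4,6,7} are disjoint, each induces a connected subgraph, and every pair is joined by at least one edge of G. Contracting each set to a single vertex therefore yields K_{4} as a minor, and since treewidth is minor-monotone, tw(G) ≥ tw(K_{4}) = 3. Therefore the treewidth is 3.

3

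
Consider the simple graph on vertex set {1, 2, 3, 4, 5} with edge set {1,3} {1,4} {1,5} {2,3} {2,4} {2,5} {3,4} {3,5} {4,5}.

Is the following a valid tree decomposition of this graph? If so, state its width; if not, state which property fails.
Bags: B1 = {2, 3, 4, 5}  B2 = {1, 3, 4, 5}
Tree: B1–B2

Every vertex of G appears in some bag (union = {1, 2, 3, 4, 5}); every edge is covered by a bag; and for each vertex v the set of bags containing v is connected in the bag tree. The decomposition is therefore valid. The largest bag has 4 vertices, so the width is 3.

Yes; width 3.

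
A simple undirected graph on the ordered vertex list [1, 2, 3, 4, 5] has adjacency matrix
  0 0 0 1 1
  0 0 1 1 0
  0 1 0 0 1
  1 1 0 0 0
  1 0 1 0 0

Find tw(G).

A width-2 tree decomposition is:
Bags: B1 = {2, 3, 5}  B2 = {1, 2, 5}  B3 = {1, 2, 4}
Tree: B1–B2, B2–B3
The largest bag has 3 vertices, giving width 2; this decomposition certifies tw(G) ≤ 2. For the lower bound, G contains the cycle 2–3–5–1–4–2, so G is not a forest; only forests have treewidth ≤ 1, hence tw(G) ≥ 2. Therefore the treewidth is 2.

2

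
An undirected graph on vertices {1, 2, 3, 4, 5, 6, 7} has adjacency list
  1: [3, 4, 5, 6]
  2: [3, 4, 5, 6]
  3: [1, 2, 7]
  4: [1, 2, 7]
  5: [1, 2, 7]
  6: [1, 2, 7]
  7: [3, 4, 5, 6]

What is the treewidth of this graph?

A width-3 tree decomposition is:
Bags: B1 = {1, 2, 4, 7}  B2 = {1, 2, 5, 7}  B3 = {1, 2, 3, 7}  B4 = {1, 2, 6, 7}
Tree: B1–B2, B2–B3, B3–B4
The largest bag has 4 vertices, giving width 3; this decomposition certifies tw(G) ≤ 3. For the lower bound: the 4 vertex sets {2,4}, {1,5}, {7}, {3} are disjoint, each induces a connected subgraph, and every pair is joined by at least one edge of G. Contracting each set to a single vertex therefore yields K_{4} as a minor, and since treewidth is minor-monotone, tw(G) ≥ tw(K_{4}) = 3. The upper and lower bounds meet at 3, so that is the treewidth.

3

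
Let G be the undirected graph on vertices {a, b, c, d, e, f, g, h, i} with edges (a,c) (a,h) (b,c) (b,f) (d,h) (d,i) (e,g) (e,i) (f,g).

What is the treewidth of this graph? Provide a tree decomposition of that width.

Every bag has size at most 3, so the width is 3 − 1 = 2 and tw(G) ≤ 2. The edges h–d–i–e–g–f–b–c–a–h form a cycle, so G is not a tree and its treewidth is at least 2. Combining the bounds, tw(G) = 2.

Treewidth 2.
One optimal decomposition is:
Bags: B1 = {d, h, i}  B2 = {e, h, i}  B3 = {e, g, h}  B4 = {f, g, h}  B5 = {b, f, h}  B6 = {b, c, h}  B7 = {a, c, h}
Tree: B1–B2, B2–B3, B3–B4, B4–B5, B5–B6, B6–B7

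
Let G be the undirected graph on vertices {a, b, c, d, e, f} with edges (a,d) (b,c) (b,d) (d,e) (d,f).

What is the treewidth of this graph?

A width-1 tree decomposition is:
Bags: B1 = {b, c}  B2 = {b, d}  B3 = {a, d}  B4 = {d, f}  B5 = {d, e}
Tree: B1–B2, B2–B3, B2–B4, B4–B5
Every bag has size at most 2, so the width is 2 − 1 = 1 and tw(G) ≤ 1. G has an edge, so its treewidth is at least 1. The upper and lower bounds meet at 1, so that is the treewidth.

1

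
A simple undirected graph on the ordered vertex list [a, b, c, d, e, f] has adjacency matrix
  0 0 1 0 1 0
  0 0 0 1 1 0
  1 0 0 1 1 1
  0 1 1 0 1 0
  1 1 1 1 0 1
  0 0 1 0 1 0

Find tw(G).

2

A width-2 tree decomposition is:
Bags: B1 = {b, d, e}  B2 = {c, d, e}  B3 = {a, c, e}  B4 = {c, e, f}
Tree: B1–B2, B2–B3, B2–B4
Every bag has size at most 3, so the width is 3 − 1 = 2 and tw(G) ≤ 2. On the other hand G contains the 3-clique {c, d, e}. A clique must lie in a single bag of any decomposition, so no decomposition can have width below 2. Therefore the treewidth is 2.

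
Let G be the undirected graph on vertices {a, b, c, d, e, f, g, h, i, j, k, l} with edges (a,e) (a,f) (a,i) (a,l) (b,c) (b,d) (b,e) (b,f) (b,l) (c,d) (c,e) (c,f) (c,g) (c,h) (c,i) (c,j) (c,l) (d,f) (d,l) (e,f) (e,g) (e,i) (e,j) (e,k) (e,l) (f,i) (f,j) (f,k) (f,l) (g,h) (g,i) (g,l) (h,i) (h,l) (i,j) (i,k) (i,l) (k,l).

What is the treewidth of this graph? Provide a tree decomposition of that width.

Treewidth 4.
Bags: B1 = {c, e, f, i, l}  B2 = {b, c, e, f, l}  B3 = {c, e, g, i, l}  B4 = {a, e, f, i, l}  B5 = {c, g, h, i, l}  B6 = {e, f, i, k, l}  B7 = {c, e, f, i, j}  B8 = {b, c, d, f, l}
Tree: B1–B2, B1–B3, B1–B4, B3–B5, B1–B6, B1–B7, B2–B8

The largest bag has 5 vertices, giving width 4; this decomposition certifies tw(G) ≤ 4. On the other hand G contains the 5-clique {c, e, f, i, j}. A clique must lie in a single bag of any decomposition, so no decomposition can have width below 4. Combining the bounds, tw(G) = 4.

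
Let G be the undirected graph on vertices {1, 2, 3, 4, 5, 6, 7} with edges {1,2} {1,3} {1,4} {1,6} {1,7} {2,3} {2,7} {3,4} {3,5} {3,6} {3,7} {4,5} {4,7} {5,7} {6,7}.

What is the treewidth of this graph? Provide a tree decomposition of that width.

Treewidth 3.
One such decomposition:
Bags: B1 = {1, 3, 4, 7}  B2 = {3, 4, 5, 7}  B3 = {1, 2, 3, 7}  B4 = {1, 3, 6, 7}
Tree: B1–B2, B1–B3, B1–B4

The largest bag has 4 vertices, giving width 3; this decomposition certifies tw(G) ≤ 3. On the other hand G contains the 4-clique {1, 2, 3, 7}. A clique must lie in a single bag of any decomposition, so no decomposition can have width below 3. Therefore the treewidth is 3.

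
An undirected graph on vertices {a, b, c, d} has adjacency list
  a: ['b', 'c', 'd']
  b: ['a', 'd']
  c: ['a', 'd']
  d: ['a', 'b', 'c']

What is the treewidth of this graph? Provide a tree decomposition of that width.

Each bag holds 3 vertices, so the decomposition has width 2, which upper-bounds the treewidth. For the lower bound, the 3 vertices {a, c, d} are pairwise adjacent, and any tree decomposition puts a clique entirely inside one bag — forcing width ≥ 2. Therefore the treewidth is 2.

Treewidth 2.
Bags: B1 = {a, c, d}  B2 = {a, b, d}
Tree: B1–B2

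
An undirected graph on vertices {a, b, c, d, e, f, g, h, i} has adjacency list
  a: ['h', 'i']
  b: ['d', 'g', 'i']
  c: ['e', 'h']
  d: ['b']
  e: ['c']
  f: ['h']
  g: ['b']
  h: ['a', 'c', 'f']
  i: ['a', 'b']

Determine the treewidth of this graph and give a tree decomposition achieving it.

Every bag has size at most 2, so the width is 2 − 1 = 1 and tw(G) ≤ 1. G has an edge, so its treewidth is at least 1. Therefore the treewidth is 1.

Treewidth 1.
One optimal decomposition is:
Bags: B1 = {a, h}  B2 = {a, i}  B3 = {c, h}  B4 = {c, e}  B5 = {b, i}  B6 = {b, d}  B7 = {f, h}  B8 = {b, g}
Tree: B1–B2, B1–B3, B3–B4, B2–B5, B5–B6, B3–B7, B6–B8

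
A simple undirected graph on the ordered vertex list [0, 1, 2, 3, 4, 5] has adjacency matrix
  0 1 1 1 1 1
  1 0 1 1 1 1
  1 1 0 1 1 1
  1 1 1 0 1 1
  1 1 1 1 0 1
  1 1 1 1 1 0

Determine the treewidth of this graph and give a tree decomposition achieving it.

Treewidth 5.
One such decomposition:
Bags: B1 = {0, 1, 2, 3, 4, 5}
Tree: (single bag)

A single bag containing all 6 vertices is trivially a valid decomposition of width 5. Conversely, {0, 1, 2, 3, 4, 5} is a clique of size 6, and the vertices of any clique must share a bag in every tree decomposition; so some bag has ≥ 6 vertices and tw(G) ≥ 5. Therefore the treewidth is 5.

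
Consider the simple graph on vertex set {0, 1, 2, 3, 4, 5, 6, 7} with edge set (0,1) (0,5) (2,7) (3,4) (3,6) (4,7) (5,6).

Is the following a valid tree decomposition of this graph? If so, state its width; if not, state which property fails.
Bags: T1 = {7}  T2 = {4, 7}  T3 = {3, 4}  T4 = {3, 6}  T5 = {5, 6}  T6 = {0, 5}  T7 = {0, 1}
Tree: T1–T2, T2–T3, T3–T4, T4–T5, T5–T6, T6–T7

No — vertex 2 appears in no bag.

A tree decomposition must satisfy three properties: every vertex lies in some bag; for every edge, both endpoints lie together in some bag; and for every vertex, the bags containing it form a connected subtree. Here vertex 2 appears in no bag, so the decomposition is invalid.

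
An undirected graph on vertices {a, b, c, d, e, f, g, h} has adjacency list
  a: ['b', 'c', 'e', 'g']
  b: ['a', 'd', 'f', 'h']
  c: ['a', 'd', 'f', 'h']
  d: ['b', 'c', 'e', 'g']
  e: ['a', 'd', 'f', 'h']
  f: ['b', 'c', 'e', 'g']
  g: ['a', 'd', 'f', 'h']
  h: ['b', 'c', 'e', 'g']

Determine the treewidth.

A width-4 tree decomposition is:
Bags: B1 = {b, c, e, f, g}  B2 = {b, c, d, e, g}  B3 = {b, c, e, g, h}  B4 = {a, b, c, e, g}
Tree: B1–B2, B2–B3, B3–B4
The largest bag has 5 vertices, giving width 4; this decomposition certifies tw(G) ≤ 4. For the lower bound: the 5 vertex sets {c,f}, {b,d}, {e,h}, {g}, {a} are disjoint, each induces a connected subgraph, and every pair is joined by at least one edge of G. Contracting each set to a single vertex therefore yields K_{5} as a minor, and since treewidth is minor-monotone, tw(G) ≥ tw(K_{5}) = 4. Therefore the treewidth is 4.

4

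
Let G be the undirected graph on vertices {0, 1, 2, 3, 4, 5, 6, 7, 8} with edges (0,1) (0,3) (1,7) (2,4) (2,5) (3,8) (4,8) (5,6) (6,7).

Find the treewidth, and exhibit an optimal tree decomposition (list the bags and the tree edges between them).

Treewidth 2.
One such decomposition:
Bags: B1 = {0, 3, 8}  B2 = {0, 4, 8}  B3 = {0, 2, 4}  B4 = {0, 2, 5}  B5 = {0, 5, 6}  B6 = {0, 6, 7}  B7 = {0, 1, 7}
Tree: B1–B2, B2–B3, B3–B4, B4–B5, B5–B6, B6–B7

Each bag holds 3 vertices, so the decomposition has width 2, which upper-bounds the treewidth. For the lower bound, G contains the cycle 0–3–8–4–2–5–6–7–1–0, so G is not a forest; only forests have treewidth ≤ 1, hence tw(G) ≥ 2. Combining the bounds, tw(G) = 2.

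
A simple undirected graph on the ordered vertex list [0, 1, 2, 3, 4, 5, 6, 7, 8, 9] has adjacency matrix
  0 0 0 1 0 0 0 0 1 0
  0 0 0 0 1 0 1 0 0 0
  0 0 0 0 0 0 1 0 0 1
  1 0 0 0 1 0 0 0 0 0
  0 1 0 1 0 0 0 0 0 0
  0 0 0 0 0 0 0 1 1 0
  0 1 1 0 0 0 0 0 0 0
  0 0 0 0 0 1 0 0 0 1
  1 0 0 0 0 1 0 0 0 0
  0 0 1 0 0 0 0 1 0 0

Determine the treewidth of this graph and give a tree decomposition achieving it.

Each bag holds 3 vertices, so the decomposition has width 2, which upper-bounds the treewidth. Since 1–6–2–9–7–5–8–0–3–4–1 is a cycle in G, G is not acyclic. Forests are exactly the graphs of treewidth ≤ 1, so tw(G) ≥ 2. Combining the bounds, tw(G) = 2.

Treewidth 2.
One optimal decomposition is:
Bags: B1 = {1, 2, 6}  B2 = {1, 2, 9}  B3 = {1, 7, 9}  B4 = {1, 5, 7}  B5 = {1, 5, 8}  B6 = {0, 1, 8}  B7 = {0, 1, 3}  B8 = {1, 3, 4}
Tree: B1–B2, B2–B3, B3–B4, B4–B5, B5–B6, B6–B7, B7–B8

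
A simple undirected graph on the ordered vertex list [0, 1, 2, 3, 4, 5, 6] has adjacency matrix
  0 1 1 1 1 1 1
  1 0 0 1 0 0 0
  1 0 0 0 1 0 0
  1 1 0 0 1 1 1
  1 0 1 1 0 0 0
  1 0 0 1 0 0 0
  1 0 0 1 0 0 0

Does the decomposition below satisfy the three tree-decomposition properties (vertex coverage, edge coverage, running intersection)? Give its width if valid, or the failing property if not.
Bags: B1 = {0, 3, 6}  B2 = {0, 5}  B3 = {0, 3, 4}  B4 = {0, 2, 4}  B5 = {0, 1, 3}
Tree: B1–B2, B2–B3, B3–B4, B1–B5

A tree decomposition must satisfy three properties: every vertex lies in some bag; for every edge, both endpoints lie together in some bag; and for every vertex, the bags containing it form a connected subtree. Here edge (3,5) lies in no bag, so the decomposition is invalid.

No — edge (3,5) lies in no bag.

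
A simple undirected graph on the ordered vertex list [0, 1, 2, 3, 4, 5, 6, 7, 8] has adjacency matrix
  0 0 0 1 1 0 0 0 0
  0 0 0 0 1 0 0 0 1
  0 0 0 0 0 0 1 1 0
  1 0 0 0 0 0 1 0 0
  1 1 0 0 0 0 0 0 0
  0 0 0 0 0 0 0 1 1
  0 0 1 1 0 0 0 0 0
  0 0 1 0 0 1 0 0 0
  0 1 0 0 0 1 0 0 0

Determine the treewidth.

2

A width-2 tree decomposition is:
Bags: B1 = {2, 6, 7}  B2 = {3, 6, 7}  B3 = {0, 3, 7}  B4 = {0, 4, 7}  B5 = {1, 4, 7}  B6 = {1, 7, 8}  B7 = {5, 7, 8}
Tree: B1–B2, B2–B3, B3–B4, B4–B5, B5–B6, B6–B7
The largest bag has 3 vertices, giving width 2; this decomposition certifies tw(G) ≤ 2. Since 7–2–6–3–0–4–1–8–5–7 is a cycle in G, G is not acyclic. Forests are exactly the graphs of treewidth ≤ 1, so tw(G) ≥ 2. The upper and lower bounds meet at 2, so that is the treewidth.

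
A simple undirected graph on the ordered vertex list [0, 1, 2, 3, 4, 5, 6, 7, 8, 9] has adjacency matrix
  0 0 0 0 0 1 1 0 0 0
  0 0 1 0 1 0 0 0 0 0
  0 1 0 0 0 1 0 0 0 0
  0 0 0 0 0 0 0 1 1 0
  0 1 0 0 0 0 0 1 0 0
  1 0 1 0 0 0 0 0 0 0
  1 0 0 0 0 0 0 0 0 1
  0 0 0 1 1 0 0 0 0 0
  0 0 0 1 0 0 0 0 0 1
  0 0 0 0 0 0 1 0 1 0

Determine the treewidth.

A width-2 tree decomposition is:
Bags: B1 = {0, 5, 6}  B2 = {5, 6, 9}  B3 = {5, 8, 9}  B4 = {3, 5, 8}  B5 = {3, 5, 7}  B6 = {4, 5, 7}  B7 = {1, 4, 5}  B8 = {1, 2, 5}
Tree: B1–B2, B2–B3, B3–B4, B4–B5, B5–B6, B6–B7, B7–B8
The largest bag has 3 vertices, giving width 2; this decomposition certifies tw(G) ≤ 2. The edges 5–0–6–9–8–3–7–4–1–2–5 form a cycle, so G is not a tree and its treewidth is at least 2. Combining the bounds, tw(G) = 2.

2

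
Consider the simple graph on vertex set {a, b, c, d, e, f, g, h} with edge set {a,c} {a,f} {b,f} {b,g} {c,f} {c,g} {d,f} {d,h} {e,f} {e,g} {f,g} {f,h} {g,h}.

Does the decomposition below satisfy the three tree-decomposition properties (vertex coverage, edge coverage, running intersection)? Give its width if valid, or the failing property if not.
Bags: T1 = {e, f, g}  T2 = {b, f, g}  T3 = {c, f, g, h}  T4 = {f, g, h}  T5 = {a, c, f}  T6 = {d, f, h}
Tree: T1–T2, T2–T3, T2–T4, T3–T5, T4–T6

No — bags containing vertex h are not connected in the tree.

A tree decomposition must satisfy three properties: every vertex lies in some bag; for every edge, both endpoints lie together in some bag; and for every vertex, the bags containing it form a connected subtree. Here bags containing vertex h are not connected in the tree, so the decomposition is invalid.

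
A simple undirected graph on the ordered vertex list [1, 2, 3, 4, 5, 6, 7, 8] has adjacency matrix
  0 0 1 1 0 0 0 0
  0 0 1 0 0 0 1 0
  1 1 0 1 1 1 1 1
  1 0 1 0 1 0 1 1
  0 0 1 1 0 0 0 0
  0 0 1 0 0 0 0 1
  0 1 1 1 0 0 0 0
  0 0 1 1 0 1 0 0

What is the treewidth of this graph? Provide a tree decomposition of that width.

Treewidth 2.
One optimal decomposition is:
Bags: B1 = {3, 4, 8}  B2 = {3, 4, 5}  B3 = {3, 4, 7}  B4 = {1, 3, 4}  B5 = {3, 6, 8}  B6 = {2, 3, 7}
Tree: B1–B2, B2–B3, B1–B4, B1–B5, B3–B6

The largest bag has 3 vertices, giving width 2; this decomposition certifies tw(G) ≤ 2. Conversely, {2, 3, 7} is a clique of size 3, and the vertices of any clique must share a bag in every tree decomposition; so some bag has ≥ 3 vertices and tw(G) ≥ 2. Combining the bounds, tw(G) = 2.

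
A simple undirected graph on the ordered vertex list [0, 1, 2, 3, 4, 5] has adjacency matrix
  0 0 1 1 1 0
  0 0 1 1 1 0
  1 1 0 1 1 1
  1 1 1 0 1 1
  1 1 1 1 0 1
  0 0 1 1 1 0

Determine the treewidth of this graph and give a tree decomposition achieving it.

Treewidth 3.
Bags: B1 = {2, 3, 4, 5}  B2 = {1, 2, 3, 4}  B3 = {0, 2, 3, 4}
Tree: B1–B2, B1–B3

Every bag has size at most 4, so the width is 4 − 1 = 3 and tw(G) ≤ 3. For the lower bound, the 4 vertices {0, 2, 3, 4} are pairwise adjacent, and any tree decomposition puts a clique entirely inside one bag — forcing width ≥ 3. Combining the bounds, tw(G) = 3.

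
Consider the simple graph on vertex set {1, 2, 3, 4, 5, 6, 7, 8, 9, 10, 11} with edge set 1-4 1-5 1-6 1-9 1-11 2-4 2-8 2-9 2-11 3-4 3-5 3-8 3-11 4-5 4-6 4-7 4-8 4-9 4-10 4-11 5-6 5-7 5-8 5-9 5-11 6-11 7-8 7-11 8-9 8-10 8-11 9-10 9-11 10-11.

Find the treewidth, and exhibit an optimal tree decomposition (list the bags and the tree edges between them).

Treewidth 4.
One such decomposition:
Bags: B1 = {4, 5, 8, 9, 11}  B2 = {3, 4, 5, 8, 11}  B3 = {1, 4, 5, 9, 11}  B4 = {2, 4, 8, 9, 11}  B5 = {4, 8, 9, 10, 11}  B6 = {4, 5, 7, 8, 11}  B7 = {1, 4, 5, 6, 11}
Tree: B1–B2, B1–B3, B1–B4, B1–B5, B1–B6, B3–B7

Every bag has size at most 5, so the width is 5 − 1 = 4 and tw(G) ≤ 4. On the other hand G contains the 5-clique {2, 4, 8, 9, 11}. A clique must lie in a single bag of any decomposition, so no decomposition can have width below 4. Hence tw(G) = 4 exactly.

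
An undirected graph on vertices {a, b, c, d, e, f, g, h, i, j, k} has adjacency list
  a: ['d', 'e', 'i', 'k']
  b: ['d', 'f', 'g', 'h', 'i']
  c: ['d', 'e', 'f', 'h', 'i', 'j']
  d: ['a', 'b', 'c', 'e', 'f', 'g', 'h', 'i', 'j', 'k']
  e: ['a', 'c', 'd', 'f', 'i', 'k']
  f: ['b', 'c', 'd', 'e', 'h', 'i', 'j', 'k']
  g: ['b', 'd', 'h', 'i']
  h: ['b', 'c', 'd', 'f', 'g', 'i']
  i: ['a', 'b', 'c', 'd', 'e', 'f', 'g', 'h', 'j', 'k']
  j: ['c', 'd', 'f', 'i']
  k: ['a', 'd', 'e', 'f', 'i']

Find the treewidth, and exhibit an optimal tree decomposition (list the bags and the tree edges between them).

Treewidth 4.
One such decomposition:
Bags: B1 = {c, d, f, i, j}  B2 = {c, d, f, h, i}  B3 = {b, d, f, h, i}  B4 = {c, d, e, f, i}  B5 = {d, e, f, i, k}  B6 = {b, d, g, h, i}  B7 = {a, d, e, i, k}
Tree: B1–B2, B2–B3, B1–B4, B4–B5, B3–B6, B5–B7

The largest bag has 5 vertices, giving width 4; this decomposition certifies tw(G) ≤ 4. For the lower bound, the 5 vertices {b, d, g, h, i} are pairwise adjacent, and any tree decomposition puts a clique entirely inside one bag — forcing width ≥ 4. Combining the bounds, tw(G) = 4.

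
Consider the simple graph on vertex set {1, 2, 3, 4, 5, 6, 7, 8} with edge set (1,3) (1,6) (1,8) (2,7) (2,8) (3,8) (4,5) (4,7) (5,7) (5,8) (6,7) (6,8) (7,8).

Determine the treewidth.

2

A width-2 tree decomposition is:
Bags: B1 = {6, 7, 8}  B2 = {5, 7, 8}  B3 = {1, 6, 8}  B4 = {1, 3, 8}  B5 = {4, 5, 7}  B6 = {2, 7, 8}
Tree: B1–B2, B1–B3, B3–B4, B2–B5, B1–B6
The largest bag has 3 vertices, giving width 2; this decomposition certifies tw(G) ≤ 2. Conversely, {1, 3, 8} is a clique of size 3, and the vertices of any clique must share a bag in every tree decomposition; so some bag has ≥ 3 vertices and tw(G) ≥ 2. Combining the bounds, tw(G) = 2.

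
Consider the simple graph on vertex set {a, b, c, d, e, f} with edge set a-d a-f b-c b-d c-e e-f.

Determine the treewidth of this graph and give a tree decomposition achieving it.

Every bag has size at most 3, so the width is 3 − 1 = 2 and tw(G) ≤ 2. Since c–e–f–a–d–b–c is a cycle in G, G is not acyclic. Forests are exactly the graphs of treewidth ≤ 1, so tw(G) ≥ 2. Therefore the treewidth is 2.

Treewidth 2.
One such decomposition:
Bags: B1 = {c, e, f}  B2 = {a, c, f}  B3 = {a, c, d}  B4 = {b, c, d}
Tree: B1–B2, B2–B3, B3–B4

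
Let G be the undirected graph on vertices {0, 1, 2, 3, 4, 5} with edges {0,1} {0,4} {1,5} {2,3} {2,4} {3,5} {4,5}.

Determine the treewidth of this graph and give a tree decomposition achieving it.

Treewidth 2.
One such decomposition:
Bags: B1 = {2, 3, 5}  B2 = {2, 4, 5}  B3 = {1, 4, 5}  B4 = {0, 1, 4}
Tree: B1–B2, B2–B3, B3–B4

The largest bag has 3 vertices, giving width 2; this decomposition certifies tw(G) ≤ 2. The edges 3–2–4–5–3 form a cycle, so G is not a tree and its treewidth is at least 2. Combining the bounds, tw(G) = 2.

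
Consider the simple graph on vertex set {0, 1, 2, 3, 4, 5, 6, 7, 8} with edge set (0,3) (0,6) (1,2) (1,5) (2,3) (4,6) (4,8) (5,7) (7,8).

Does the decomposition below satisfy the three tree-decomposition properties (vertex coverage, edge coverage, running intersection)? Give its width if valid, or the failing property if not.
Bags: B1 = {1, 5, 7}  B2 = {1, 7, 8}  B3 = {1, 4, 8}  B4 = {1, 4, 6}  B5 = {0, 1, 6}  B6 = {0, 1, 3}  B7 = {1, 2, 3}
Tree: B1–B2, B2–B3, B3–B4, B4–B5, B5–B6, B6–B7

Vertex coverage: the bags together contain {0, 1, 2, 3, 4, 5, 6, 7, 8}, the full vertex set. Edge coverage: each edge of G has both endpoints in at least one bag. Running intersection: for every vertex, the bags containing it form a connected subtree. All three properties hold, so this is a valid tree decomposition of width max|bag| − 1 = 2, and hence tw(G) ≤ 2.

Yes; width 2.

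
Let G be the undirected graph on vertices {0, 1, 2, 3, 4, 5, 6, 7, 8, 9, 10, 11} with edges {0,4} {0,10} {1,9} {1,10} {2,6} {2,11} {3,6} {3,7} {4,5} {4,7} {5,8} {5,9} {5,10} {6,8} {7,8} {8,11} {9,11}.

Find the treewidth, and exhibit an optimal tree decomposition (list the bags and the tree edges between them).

Treewidth 3.
One such decomposition:
Bags: B1 = {2, 3, 6, 7}  B2 = {2, 6, 7, 8}  B3 = {2, 7, 8, 11}  B4 = {4, 7, 8, 11}  B5 = {4, 5, 8, 11}  B6 = {4, 5, 9, 11}  B7 = {0, 4, 5, 9}  B8 = {0, 5, 9, 10}  B9 = {0, 1, 9, 10}
Tree: B1–B2, B2–B3, B3–B4, B4–B5, B5–B6, B6–B7, B7–B8, B8–B9

Each bag holds 4 vertices, so the decomposition has width 3, which upper-bounds the treewidth. For the lower bound: the 4 vertex sets {2,3,6}, {7}, {8}, {4,5,9,11} are disjoint, each induces a connected subgraph, and every pair is joined by at least one edge of G. Contracting each set to a single vertex therefore yields K_{4} as a minor, and since treewidth is minor-monotone, tw(G) ≥ tw(K_{4}) = 3. The upper and lower bounds meet at 3, so that is the treewidth.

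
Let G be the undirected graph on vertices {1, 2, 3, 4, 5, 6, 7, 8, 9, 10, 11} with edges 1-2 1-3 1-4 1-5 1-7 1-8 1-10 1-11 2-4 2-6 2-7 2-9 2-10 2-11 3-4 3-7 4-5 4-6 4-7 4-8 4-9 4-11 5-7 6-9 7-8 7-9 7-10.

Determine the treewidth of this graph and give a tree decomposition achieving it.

Treewidth 3.
One such decomposition:
Bags: B1 = {1, 3, 4, 7}  B2 = {1, 2, 4, 7}  B3 = {2, 4, 7, 9}  B4 = {1, 4, 5, 7}  B5 = {1, 2, 7, 10}  B6 = {2, 4, 6, 9}  B7 = {1, 4, 7, 8}  B8 = {1, 2, 4, 11}
Tree: B1–B2, B2–B3, B2–B4, B2–B5, B3–B6, B4–B7, B2–B8

Each bag holds 4 vertices, so the decomposition has width 3, which upper-bounds the treewidth. On the other hand G contains the 4-clique {1, 2, 7, 10}. A clique must lie in a single bag of any decomposition, so no decomposition can have width below 3. Combining the bounds, tw(G) = 3.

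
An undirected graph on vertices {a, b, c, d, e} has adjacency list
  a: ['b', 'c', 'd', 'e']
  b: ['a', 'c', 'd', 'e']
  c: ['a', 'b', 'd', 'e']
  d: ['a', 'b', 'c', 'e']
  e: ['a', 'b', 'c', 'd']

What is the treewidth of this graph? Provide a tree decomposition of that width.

With just one bag of size 5, the width is 5 − 1 = 4, so tw(G) ≤ 4. Conversely, {a, b, c, d, e} is a clique of size 5, and the vertices of any clique must share a bag in every tree decomposition; so some bag has ≥ 5 vertices and tw(G) ≥ 4. The upper and lower bounds meet at 4, so that is the treewidth.

Treewidth 4.
One optimal decomposition is:
Bags: B1 = {a, b, c, d, e}
Tree: (single bag)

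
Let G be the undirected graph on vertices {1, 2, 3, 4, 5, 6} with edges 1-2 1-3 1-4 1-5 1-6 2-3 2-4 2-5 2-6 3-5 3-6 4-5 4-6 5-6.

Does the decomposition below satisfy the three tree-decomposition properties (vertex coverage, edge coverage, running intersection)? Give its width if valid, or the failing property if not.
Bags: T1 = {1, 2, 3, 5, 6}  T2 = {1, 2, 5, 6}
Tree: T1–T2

No — vertex 4 appears in no bag.

A tree decomposition must satisfy three properties: every vertex lies in some bag; for every edge, both endpoints lie together in some bag; and for every vertex, the bags containing it form a connected subtree. Here vertex 4 appears in no bag, so the decomposition is invalid.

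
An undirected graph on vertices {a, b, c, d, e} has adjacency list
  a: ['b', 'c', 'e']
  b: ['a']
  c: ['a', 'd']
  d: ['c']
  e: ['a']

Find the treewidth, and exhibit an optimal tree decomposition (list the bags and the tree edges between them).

Treewidth 1.
Bags: B1 = {a, e}  B2 = {a, c}  B3 = {a, b}  B4 = {c, d}
Tree: B1–B2, B1–B3, B2–B4

The largest bag has 2 vertices, giving width 1; this decomposition certifies tw(G) ≤ 1. Since G has at least one edge (e.g. e–a), it is not an edgeless graph, so tw(G) ≥ 1. Hence tw(G) = 1 exactly.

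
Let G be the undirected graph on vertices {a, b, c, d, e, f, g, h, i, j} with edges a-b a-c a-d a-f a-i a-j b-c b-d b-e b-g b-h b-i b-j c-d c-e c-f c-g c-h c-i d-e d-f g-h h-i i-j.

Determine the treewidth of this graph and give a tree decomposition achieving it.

Every bag has size at most 4, so the width is 4 − 1 = 3 and tw(G) ≤ 3. For the lower bound, the 4 vertices {a, c, d, f} are pairwise adjacent, and any tree decomposition puts a clique entirely inside one bag — forcing width ≥ 3. Therefore the treewidth is 3.

Treewidth 3.
One optimal decomposition is:
Bags: B1 = {a, b, c, i}  B2 = {b, c, h, i}  B3 = {a, b, i, j}  B4 = {a, b, c, d}  B5 = {b, c, d, e}  B6 = {a, c, d, f}  B7 = {b, c, g, h}
Tree: B1–B2, B1–B3, B1–B4, B4–B5, B4–B6, B2–B7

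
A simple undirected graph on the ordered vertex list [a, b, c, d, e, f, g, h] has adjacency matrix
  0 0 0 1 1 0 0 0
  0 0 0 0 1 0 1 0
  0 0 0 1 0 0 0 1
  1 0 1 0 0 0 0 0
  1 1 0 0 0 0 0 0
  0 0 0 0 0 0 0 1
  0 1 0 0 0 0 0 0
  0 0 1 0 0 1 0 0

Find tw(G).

A width-1 tree decomposition is:
Bags: B1 = {f, h}  B2 = {c, h}  B3 = {c, d}  B4 = {a, d}  B5 = {a, e}  B6 = {b, e}  B7 = {b, g}
Tree: B1–B2, B2–B3, B3–B4, B4–B5, B5–B6, B6–B7
Each bag holds 2 vertices, so the decomposition has width 1, which upper-bounds the treewidth. Since G has at least one edge (e.g. f–h), it is not an edgeless graph, so tw(G) ≥ 1. Hence tw(G) = 1 exactly.

1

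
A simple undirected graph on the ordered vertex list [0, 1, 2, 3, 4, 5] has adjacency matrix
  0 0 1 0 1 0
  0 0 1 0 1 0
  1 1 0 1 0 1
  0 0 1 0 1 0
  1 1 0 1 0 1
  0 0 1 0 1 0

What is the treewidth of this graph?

2

A width-2 tree decomposition is:
Bags: B1 = {0, 2, 4}  B2 = {2, 3, 4}  B3 = {2, 4, 5}  B4 = {1, 2, 4}
Tree: B1–B2, B2–B3, B3–B4
The largest bag has 3 vertices, giving width 2; this decomposition certifies tw(G) ≤ 2. For the lower bound, G contains the cycle 2–0–4–3–2, so G is not a forest; only forests have treewidth ≤ 1, hence tw(G) ≥ 2. Combining the bounds, tw(G) = 2.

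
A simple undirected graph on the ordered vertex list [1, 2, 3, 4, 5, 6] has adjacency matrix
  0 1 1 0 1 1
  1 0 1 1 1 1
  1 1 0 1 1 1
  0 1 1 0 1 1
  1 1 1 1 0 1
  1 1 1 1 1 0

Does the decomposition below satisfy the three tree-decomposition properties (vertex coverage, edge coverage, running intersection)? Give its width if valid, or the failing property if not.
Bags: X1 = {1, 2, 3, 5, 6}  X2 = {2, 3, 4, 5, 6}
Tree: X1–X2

Checking the three conditions: (i) the bags cover all of {1, 2, 3, 4, 5, 6}; (ii) for each edge, some bag contains both endpoints; (iii) the bags containing any fixed vertex form a subtree. All hold, so the decomposition is valid with width 5 − 1 = 4.

Yes; width 4.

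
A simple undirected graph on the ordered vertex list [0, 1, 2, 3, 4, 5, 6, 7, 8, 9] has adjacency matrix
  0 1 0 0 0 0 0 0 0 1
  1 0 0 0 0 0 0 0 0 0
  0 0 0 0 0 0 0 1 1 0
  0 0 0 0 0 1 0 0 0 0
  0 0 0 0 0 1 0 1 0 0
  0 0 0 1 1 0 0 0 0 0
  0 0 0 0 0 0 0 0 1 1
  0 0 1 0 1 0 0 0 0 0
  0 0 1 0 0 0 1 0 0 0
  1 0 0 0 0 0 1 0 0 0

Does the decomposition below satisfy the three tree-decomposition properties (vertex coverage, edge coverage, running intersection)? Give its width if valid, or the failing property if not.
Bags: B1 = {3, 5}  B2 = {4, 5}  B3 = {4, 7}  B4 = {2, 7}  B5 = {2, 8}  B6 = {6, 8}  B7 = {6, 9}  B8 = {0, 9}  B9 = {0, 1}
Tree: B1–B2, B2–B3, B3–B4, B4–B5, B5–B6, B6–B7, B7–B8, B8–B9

Vertex coverage: the bags together contain {0, 1, 2, 3, 4, 5, 6, 7, 8, 9}, the full vertex set. Edge coverage: each edge of G has both endpoints in at least one bag. Running intersection: for every vertex, the bags containing it form a connected subtree. All three properties hold, so this is a valid tree decomposition of width max|bag| − 1 = 1, and hence tw(G) ≤ 1.

Yes; width 1.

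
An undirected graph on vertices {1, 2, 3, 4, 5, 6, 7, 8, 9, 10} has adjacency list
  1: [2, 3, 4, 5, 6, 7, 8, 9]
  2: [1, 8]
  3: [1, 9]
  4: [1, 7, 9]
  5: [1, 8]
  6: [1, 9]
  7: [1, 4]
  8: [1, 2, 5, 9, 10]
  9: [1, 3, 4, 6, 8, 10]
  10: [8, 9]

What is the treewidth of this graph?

A width-2 tree decomposition is:
Bags: B1 = {1, 8, 9}  B2 = {1, 6, 9}  B3 = {1, 4, 9}  B4 = {1, 2, 8}  B5 = {1, 3, 9}  B6 = {1, 5, 8}  B7 = {1, 4, 7}  B8 = {8, 9, 10}
Tree: B1–B2, B2–B3, B1–B4, B1–B5, B1–B6, B3–B7, B1–B8
The largest bag has 3 vertices, giving width 2; this decomposition certifies tw(G) ≤ 2. Conversely, {1, 8, 9} is a clique of size 3, and the vertices of any clique must share a bag in every tree decomposition; so some bag has ≥ 3 vertices and tw(G) ≥ 2. Hence tw(G) = 2 exactly.

2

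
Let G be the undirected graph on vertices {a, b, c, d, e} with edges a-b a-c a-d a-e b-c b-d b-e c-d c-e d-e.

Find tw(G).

A width-4 tree decomposition is:
Bags: B1 = {a, b, c, d, e}
Tree: (single bag)
With just one bag of size 5, the width is 5 − 1 = 4, so tw(G) ≤ 4. On the other hand G contains the 5-clique {a, b, c, d, e}. A clique must lie in a single bag of any decomposition, so no decomposition can have width below 4. The upper and lower bounds meet at 4, so that is the treewidth.

4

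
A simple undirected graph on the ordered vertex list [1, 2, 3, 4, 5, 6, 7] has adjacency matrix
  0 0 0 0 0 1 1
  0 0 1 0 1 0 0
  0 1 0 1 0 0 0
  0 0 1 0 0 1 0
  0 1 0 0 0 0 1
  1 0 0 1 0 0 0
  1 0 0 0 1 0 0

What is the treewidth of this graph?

A width-2 tree decomposition is:
Bags: B1 = {1, 5, 7}  B2 = {1, 5, 6}  B3 = {4, 5, 6}  B4 = {3, 4, 5}  B5 = {2, 3, 5}
Tree: B1–B2, B2–B3, B3–B4, B4–B5
Every bag has size at most 3, so the width is 3 − 1 = 2 and tw(G) ≤ 2. Since 5–7–1–6–4–3–2–5 is a cycle in G, G is not acyclic. Forests are exactly the graphs of treewidth ≤ 1, so tw(G) ≥ 2. The upper and lower bounds meet at 2, so that is the treewidth.

2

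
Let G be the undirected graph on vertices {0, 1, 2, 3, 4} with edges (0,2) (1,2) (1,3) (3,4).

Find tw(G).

A width-1 tree decomposition is:
Bags: B1 = {1, 2}  B2 = {0, 2}  B3 = {1, 3}  B4 = {3, 4}
Tree: B1–B2, B1–B3, B3–B4
The largest bag has 2 vertices, giving width 1; this decomposition certifies tw(G) ≤ 1. G has an edge, so its treewidth is at least 1. Combining the bounds, tw(G) = 1.

1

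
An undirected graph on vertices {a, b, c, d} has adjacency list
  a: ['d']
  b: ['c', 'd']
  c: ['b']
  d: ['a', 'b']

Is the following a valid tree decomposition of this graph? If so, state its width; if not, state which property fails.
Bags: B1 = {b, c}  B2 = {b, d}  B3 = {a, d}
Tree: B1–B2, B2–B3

Yes; width 1.

Checking the three conditions: (i) the bags cover all of {a, b, c, d}; (ii) for each edge, some bag contains both endpoints; (iii) the bags containing any fixed vertex form a subtree. All hold, so the decomposition is valid with width 2 − 1 = 1.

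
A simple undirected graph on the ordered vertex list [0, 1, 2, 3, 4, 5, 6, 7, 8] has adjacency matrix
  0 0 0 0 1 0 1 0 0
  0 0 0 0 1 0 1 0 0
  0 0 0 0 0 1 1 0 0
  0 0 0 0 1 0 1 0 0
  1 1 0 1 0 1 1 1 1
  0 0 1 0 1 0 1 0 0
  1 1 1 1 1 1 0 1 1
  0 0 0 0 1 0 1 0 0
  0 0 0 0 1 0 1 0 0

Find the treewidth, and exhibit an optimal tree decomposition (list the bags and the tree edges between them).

The largest bag has 3 vertices, giving width 2; this decomposition certifies tw(G) ≤ 2. Conversely, {2, 5, 6} is a clique of size 3, and the vertices of any clique must share a bag in every tree decomposition; so some bag has ≥ 3 vertices and tw(G) ≥ 2. Hence tw(G) = 2 exactly.

Treewidth 2.
One optimal decomposition is:
Bags: B1 = {3, 4, 6}  B2 = {4, 6, 7}  B3 = {0, 4, 6}  B4 = {4, 5, 6}  B5 = {2, 5, 6}  B6 = {4, 6, 8}  B7 = {1, 4, 6}
Tree: B1–B2, B2–B3, B2–B4, B4–B5, B3–B6, B3–B7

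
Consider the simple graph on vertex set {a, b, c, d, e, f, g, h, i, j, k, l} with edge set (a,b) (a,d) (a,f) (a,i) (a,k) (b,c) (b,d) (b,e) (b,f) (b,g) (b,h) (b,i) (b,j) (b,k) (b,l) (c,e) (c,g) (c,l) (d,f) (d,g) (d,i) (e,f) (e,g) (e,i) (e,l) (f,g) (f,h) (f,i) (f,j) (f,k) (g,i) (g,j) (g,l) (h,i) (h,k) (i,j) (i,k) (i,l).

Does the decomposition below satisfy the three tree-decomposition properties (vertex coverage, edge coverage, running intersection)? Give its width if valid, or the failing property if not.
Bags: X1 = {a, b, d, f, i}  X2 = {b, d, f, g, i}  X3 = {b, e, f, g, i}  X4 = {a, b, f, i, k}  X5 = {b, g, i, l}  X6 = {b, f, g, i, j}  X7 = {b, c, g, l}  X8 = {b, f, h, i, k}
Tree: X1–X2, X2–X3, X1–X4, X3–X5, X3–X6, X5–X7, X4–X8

No — edge (e,l) lies in no bag.

A tree decomposition must satisfy three properties: every vertex lies in some bag; for every edge, both endpoints lie together in some bag; and for every vertex, the bags containing it form a connected subtree. Here edge (e,l) lies in no bag, so the decomposition is invalid.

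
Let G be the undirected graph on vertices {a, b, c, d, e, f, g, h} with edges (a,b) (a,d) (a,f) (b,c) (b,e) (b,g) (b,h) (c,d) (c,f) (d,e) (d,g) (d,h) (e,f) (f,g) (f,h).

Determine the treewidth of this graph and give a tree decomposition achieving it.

Every bag has size at most 4, so the width is 4 − 1 = 3 and tw(G) ≤ 3. For the lower bound: the 4 vertex sets {b,g}, {f,h}, {d}, {c} are disjoint, each induces a connected subgraph, and every pair is joined by at least one edge of G. Contracting each set to a single vertex therefore yields K_{4} as a minor, and since treewidth is minor-monotone, tw(G) ≥ tw(K_{4}) = 3. Hence tw(G) = 3 exactly.

Treewidth 3.
Bags: B1 = {b, d, f, g}  B2 = {b, d, f, h}  B3 = {b, c, d, f}  B4 = {a, b, d, f}  B5 = {b, d, e, f}
Tree: B1–B2, B2–B3, B3–B4, B4–B5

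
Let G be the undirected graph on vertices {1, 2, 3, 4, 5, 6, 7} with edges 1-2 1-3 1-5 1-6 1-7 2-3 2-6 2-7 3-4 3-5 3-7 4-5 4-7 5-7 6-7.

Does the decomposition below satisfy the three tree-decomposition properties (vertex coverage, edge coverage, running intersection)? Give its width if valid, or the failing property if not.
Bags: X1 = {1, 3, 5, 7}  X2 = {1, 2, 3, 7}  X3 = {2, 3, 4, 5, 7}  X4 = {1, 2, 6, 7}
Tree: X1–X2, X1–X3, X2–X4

No — bags containing vertex 2 are not connected in the tree.

A tree decomposition must satisfy three properties: every vertex lies in some bag; for every edge, both endpoints lie together in some bag; and for every vertex, the bags containing it form a connected subtree. Here bags containing vertex 2 are not connected in the tree, so the decomposition is invalid.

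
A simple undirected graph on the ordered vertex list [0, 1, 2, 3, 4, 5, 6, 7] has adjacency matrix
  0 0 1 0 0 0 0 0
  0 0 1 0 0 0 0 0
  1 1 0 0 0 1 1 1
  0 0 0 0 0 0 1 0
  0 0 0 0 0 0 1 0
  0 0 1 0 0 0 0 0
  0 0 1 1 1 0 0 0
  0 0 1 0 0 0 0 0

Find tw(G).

1

A width-1 tree decomposition is:
Bags: B1 = {2, 6}  B2 = {3, 6}  B3 = {2, 7}  B4 = {0, 2}  B5 = {4, 6}  B6 = {2, 5}  B7 = {1, 2}
Tree: B1–B2, B1–B3, B1–B4, B2–B5, B3–B6, B3–B7
Every bag has size at most 2, so the width is 2 − 1 = 1 and tw(G) ≤ 1. Since G has at least one edge (e.g. 6–2), it is not an edgeless graph, so tw(G) ≥ 1. The upper and lower bounds meet at 1, so that is the treewidth.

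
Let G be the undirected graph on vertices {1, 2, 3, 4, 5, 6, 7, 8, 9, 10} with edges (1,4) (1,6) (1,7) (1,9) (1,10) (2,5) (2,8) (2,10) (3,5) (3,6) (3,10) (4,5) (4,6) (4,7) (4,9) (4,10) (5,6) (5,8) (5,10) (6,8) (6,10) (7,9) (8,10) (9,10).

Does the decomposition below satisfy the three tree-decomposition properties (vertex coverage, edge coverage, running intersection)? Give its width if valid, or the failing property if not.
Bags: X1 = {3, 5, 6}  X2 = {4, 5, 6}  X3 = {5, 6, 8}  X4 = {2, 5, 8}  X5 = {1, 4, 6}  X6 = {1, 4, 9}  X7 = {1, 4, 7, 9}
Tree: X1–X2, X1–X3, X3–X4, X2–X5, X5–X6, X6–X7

A tree decomposition must satisfy three properties: every vertex lies in some bag; for every edge, both endpoints lie together in some bag; and for every vertex, the bags containing it form a connected subtree. Here vertex 10 appears in no bag, so the decomposition is invalid.

No — vertex 10 appears in no bag.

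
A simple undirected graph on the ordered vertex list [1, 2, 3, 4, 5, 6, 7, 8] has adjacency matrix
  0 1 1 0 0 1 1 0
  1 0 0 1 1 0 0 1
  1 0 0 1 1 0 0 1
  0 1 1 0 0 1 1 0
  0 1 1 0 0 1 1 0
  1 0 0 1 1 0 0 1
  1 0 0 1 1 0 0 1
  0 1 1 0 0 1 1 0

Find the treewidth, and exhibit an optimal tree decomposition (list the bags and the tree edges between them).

Every bag has size at most 5, so the width is 5 − 1 = 4 and tw(G) ≤ 4. For the lower bound: the 5 vertex sets {6,8}, {2,4}, {3,5}, {1}, {7} are disjoint, each induces a connected subgraph, and every pair is joined by at least one edge of G. Contracting each set to a single vertex therefore yields K_{5} as a minor, and since treewidth is minor-monotone, tw(G) ≥ tw(K_{5}) = 4. The upper and lower bounds meet at 4, so that is the treewidth.

Treewidth 4.
Bags: B1 = {1, 4, 5, 6, 8}  B2 = {1, 2, 4, 5, 8}  B3 = {1, 3, 4, 5, 8}  B4 = {1, 4, 5, 7, 8}
Tree: B1–B2, B2–B3, B3–B4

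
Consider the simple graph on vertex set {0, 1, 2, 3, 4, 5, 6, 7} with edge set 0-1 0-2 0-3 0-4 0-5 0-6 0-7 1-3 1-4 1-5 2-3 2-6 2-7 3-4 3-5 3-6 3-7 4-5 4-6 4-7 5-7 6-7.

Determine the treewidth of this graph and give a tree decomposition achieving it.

Treewidth 4.
One optimal decomposition is:
Bags: B1 = {0, 3, 4, 5, 7}  B2 = {0, 3, 4, 6, 7}  B3 = {0, 1, 3, 4, 5}  B4 = {0, 2, 3, 6, 7}
Tree: B1–B2, B1–B3, B2–B4

Each bag holds 5 vertices, so the decomposition has width 4, which upper-bounds the treewidth. On the other hand G contains the 5-clique {0, 2, 3, 6, 7}. A clique must lie in a single bag of any decomposition, so no decomposition can have width below 4. Combining the bounds, tw(G) = 4.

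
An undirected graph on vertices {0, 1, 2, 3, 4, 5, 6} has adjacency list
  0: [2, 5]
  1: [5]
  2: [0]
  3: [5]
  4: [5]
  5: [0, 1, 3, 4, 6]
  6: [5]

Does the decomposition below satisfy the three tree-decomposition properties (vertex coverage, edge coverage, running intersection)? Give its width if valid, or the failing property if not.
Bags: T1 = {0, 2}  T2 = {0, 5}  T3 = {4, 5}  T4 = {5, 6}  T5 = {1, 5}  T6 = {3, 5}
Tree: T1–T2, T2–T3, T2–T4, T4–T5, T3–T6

Yes; width 1.

Checking the three conditions: (i) the bags cover all of {0, 1, 2, 3, 4, 5, 6}; (ii) for each edge, some bag contains both endpoints; (iii) the bags containing any fixed vertex form a subtree. All hold, so the decomposition is valid with width 2 − 1 = 1.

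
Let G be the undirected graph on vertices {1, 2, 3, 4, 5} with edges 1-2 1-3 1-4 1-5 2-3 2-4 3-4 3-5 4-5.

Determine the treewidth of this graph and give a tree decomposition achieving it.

Every bag has size at most 4, so the width is 4 − 1 = 3 and tw(G) ≤ 3. For the lower bound, the 4 vertices {1, 2, 3, 4} are pairwise adjacent, and any tree decomposition puts a clique entirely inside one bag — forcing width ≥ 3. The upper and lower bounds meet at 3, so that is the treewidth.

Treewidth 3.
Bags: B1 = {1, 2, 3, 4}  B2 = {1, 3, 4, 5}
Tree: B1–B2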